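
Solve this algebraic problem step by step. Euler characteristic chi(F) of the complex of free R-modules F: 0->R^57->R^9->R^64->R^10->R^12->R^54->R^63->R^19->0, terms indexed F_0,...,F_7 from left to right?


chi = sum (-1)^i * rank:
(-1)^0*57=57
(-1)^1*9=-9
(-1)^2*64=64
(-1)^3*10=-10
(-1)^4*12=12
(-1)^5*54=-54
(-1)^6*63=63
(-1)^7*19=-19
chi=104


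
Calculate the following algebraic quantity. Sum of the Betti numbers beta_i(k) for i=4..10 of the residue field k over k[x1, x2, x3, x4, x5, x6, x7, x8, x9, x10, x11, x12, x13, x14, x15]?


Koszul resolution: beta_i(k)=C(n,i), n=15
C(15,4)=1365, C(15,5)=3003, C(15,6)=5005, C(15,7)=6435, C(15,8)=6435, C(15,9)=5005, C(15,10)=3003
Sum=30251


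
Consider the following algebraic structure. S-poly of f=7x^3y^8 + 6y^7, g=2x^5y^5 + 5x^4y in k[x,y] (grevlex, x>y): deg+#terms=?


LT(f)=7x^3y^8, LT(g)=2x^5y^5
lcm(LM)=x^5y^8
S(f,g) (scaled by 14 to clear denominators) = 2x^2*f - 7y^3*g = 12x^2y^7 - 35x^4y^4
2 terms, deg 9.
9+2=11


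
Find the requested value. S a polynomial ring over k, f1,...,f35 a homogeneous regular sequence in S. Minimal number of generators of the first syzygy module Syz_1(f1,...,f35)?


Regular sequence => Koszul complex is the minimal free resolution.
Syz_1 minimally generated by Koszul relations f_i*e_j - f_j*e_i (i<j): mu(Syz_1) = beta_2 = C(m,2) = m(m-1)/2
m=35
35*34/2 = 595


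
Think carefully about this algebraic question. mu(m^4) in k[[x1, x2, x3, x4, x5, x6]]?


C(n+d-1,d)=C(9,4)=126


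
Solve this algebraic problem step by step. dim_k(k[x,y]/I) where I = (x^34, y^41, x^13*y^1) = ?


k[x,y]/I, I = (x^34, y^41, x^13*y^1)
Rect: 34x41=1394. Corner: (34-13)x(41-1)=840.
dim = 1394-840 = 554


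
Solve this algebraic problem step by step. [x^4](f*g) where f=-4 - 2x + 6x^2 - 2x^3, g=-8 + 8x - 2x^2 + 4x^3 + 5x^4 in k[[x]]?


[x^4] = sum a_i*b_j, i+j=4
  -4*5=-20
  -2*4=-8
  6*-2=-12
  -2*8=-16
Sum=-56


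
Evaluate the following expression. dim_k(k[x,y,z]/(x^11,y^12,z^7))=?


Basis: x^iy^jz^k, i<11,j<12,k<7
11*12*7=924


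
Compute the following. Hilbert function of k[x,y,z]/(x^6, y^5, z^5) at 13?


Need i<6, j<5, k<5 with i+j+k=13.
For each i, j ranges over max(0,13-i-4)..min(4,13-i):
  i=0: j in [9,4] -> 0
  i=1: j in [8,4] -> 0
  i=2: j in [7,4] -> 0
  i=3: j in [6,4] -> 0
  i=4: j in [5,4] -> 0
  i=5: j in [4,4] -> 1
H(13) = 0+0+0+0+0+1 = 1


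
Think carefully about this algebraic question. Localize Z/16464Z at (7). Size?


7-primary part: 16464=7^3*48
Size=7^3=343


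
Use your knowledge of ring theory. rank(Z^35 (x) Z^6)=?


rank(M(x)N) = rank(M)*rank(N)
35*6 = 210


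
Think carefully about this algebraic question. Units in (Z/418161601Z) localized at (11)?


Local ring = Z/14641Z.
phi(14641) = 11^3*(11-1) = 13310


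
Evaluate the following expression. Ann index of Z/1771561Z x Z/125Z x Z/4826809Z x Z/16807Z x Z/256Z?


Exponent = lcm of the cyclic orders; pairwise coprime => product.
11^6*5^3*13^6*7^5*2^8=1771561*125*4826809*16807*256=4598925805782884576000


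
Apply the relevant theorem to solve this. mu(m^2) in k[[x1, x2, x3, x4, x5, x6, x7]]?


C(n+d-1,d)=C(8,2)=28


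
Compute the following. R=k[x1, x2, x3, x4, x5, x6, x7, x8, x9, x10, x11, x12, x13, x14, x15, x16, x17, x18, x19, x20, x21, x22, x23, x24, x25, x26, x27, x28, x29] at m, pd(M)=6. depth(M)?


pd+depth=depth(R)=29
depth=29-6=23


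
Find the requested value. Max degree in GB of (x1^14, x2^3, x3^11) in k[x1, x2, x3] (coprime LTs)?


Pure powers, coprime LTs => already GB.
Degrees: 14, 3, 11
Max=14


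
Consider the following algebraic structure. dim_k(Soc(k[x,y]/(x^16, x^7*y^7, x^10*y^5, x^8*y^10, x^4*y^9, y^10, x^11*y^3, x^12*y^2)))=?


Socle = ann(m) = span of standard monomials u with x*u, y*u in I (staircase corners).
Redundant generators: x^8*y^10
Minimal generators: x^16, x^12*y^2, x^11*y^3, x^10*y^5, x^7*y^7, x^4*y^9, y^10
Corners: x^3y^9, x^6y^8, x^9y^6, x^10y^4, x^11y^2, x^15y
Socle dim=6


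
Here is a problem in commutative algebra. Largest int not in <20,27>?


gcd(20,27)=1 => F=ab-a-b=20*27-20-27=540-47=493


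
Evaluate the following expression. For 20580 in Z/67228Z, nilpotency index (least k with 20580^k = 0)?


20580^k mod 67228:
k=1: 20580
k=2: 0
First zero at k = 2


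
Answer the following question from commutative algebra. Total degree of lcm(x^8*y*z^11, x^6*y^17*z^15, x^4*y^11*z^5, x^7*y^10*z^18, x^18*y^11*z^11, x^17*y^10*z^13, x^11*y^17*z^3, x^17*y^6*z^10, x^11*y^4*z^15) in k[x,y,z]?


lcm = componentwise max:
x: max(8,6,4,7,18,17,11,17,11)=18
y: max(1,17,11,10,11,10,17,6,4)=17
z: max(11,15,5,18,11,13,3,10,15)=18
Total=18+17+18=53


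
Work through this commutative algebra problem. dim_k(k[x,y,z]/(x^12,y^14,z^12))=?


Basis: x^iy^jz^k, i<12,j<14,k<12
12*14*12=2016


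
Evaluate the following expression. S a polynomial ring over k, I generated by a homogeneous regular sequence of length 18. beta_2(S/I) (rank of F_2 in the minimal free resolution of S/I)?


Regular sequence => Koszul complex is the minimal free resolution.
Syz_1 minimally generated by Koszul relations f_i*e_j - f_j*e_i (i<j): mu(Syz_1) = beta_2 = C(m,2) = m(m-1)/2
m=18
18*17/2 = 153


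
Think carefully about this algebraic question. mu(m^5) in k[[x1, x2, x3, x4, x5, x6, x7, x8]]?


C(n+d-1,d)=C(12,5)=792


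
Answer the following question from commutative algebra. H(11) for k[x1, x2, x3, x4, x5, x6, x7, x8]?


C(d+n-1,n-1)=C(18,7)=31824


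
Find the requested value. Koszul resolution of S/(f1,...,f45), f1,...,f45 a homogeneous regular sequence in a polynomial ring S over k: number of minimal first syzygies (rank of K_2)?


Regular sequence => Koszul complex is the minimal free resolution.
Syz_1 minimally generated by Koszul relations f_i*e_j - f_j*e_i (i<j): mu(Syz_1) = beta_2 = C(m,2) = m(m-1)/2
m=45
45*44/2 = 990


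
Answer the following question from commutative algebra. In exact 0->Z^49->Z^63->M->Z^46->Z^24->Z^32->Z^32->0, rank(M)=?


Alt sum=0:
(-1)^0*49 + (-1)^1*63 + (-1)^2*? + (-1)^3*46 + (-1)^4*24 + (-1)^5*32 + (-1)^6*32=0
rank(M)=36


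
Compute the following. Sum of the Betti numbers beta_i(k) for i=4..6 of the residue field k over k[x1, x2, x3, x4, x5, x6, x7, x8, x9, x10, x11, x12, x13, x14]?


Koszul resolution: beta_i(k)=C(n,i), n=14
C(14,4)=1001, C(14,5)=2002, C(14,6)=3003
Sum=6006


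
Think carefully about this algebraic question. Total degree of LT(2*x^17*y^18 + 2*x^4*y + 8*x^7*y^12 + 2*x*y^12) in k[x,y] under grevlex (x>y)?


LT: 2*x^17*y^18
deg_x=17, deg_y=18
Total=17+18=35


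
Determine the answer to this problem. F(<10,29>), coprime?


gcd(10,29)=1 => F=ab-a-b=10*29-10-29=290-39=251


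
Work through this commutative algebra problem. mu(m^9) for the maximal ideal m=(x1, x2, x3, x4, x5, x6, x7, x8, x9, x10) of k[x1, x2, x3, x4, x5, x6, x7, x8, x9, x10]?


Graded Nakayama: mu(m^d) = dim_k (m^d/m^(d+1)) = #degree-9 monomials in 10 vars
C(n+d-1,d)=C(18,9)=48620


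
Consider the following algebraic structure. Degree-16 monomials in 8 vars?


C(d+n-1,n-1)=C(23,7)=245157


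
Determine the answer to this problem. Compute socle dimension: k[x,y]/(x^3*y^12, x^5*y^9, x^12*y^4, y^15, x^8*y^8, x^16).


Socle = ann(m) = span of standard monomials u with x*u, y*u in I (staircase corners).
Minimal generators: x^16, x^12*y^4, x^8*y^8, x^5*y^9, x^3*y^12, y^15
Corners: x^2y^14, x^4y^11, x^7y^8, x^11y^7, x^15y^3
Socle dim=5


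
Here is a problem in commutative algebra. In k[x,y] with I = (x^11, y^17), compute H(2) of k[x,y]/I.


k[x,y], I = (x^11, y^17), d = 2
Need i < 11 and d-i < 17.
Range: 0 <= i <= 2.
H(2) = 3


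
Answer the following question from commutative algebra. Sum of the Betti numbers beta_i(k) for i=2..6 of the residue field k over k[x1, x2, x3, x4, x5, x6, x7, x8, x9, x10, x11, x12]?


Koszul resolution: beta_i(k)=C(n,i), n=12
C(12,2)=66, C(12,3)=220, C(12,4)=495, C(12,5)=792, C(12,6)=924
Sum=2497


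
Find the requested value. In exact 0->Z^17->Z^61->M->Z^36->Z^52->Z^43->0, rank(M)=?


Alt sum=0:
(-1)^0*17 + (-1)^1*61 + (-1)^2*? + (-1)^3*36 + (-1)^4*52 + (-1)^5*43=0
rank(M)=71


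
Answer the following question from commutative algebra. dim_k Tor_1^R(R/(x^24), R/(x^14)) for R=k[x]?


Tor_1(R/I,R/J)=(I cap J)/IJ=(x^24)/(x^38)
dim=38-24=min(24,14)=14


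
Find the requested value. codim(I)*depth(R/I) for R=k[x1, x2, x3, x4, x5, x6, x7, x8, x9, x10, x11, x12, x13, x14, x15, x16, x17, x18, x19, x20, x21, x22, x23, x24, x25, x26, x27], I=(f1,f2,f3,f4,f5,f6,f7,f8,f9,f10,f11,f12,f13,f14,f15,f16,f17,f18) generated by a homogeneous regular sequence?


codim=18, depth=dim(R/I)=27-18=9
Product=18*9=162


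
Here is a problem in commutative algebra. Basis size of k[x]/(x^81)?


Basis: 1,x,...,x^80
dim=81


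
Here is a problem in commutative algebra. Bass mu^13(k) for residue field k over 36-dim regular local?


C(n,i)=C(36,13)=2310789600


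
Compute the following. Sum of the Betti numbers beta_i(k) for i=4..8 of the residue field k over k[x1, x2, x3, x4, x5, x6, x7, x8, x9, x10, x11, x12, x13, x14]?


Koszul resolution: beta_i(k)=C(n,i), n=14
C(14,4)=1001, C(14,5)=2002, C(14,6)=3003, C(14,7)=3432, C(14,8)=3003
Sum=12441


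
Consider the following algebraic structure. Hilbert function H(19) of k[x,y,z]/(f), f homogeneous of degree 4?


C(21,2)-C(17,2)=210-136=74


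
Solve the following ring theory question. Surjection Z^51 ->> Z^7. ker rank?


rank(ker) = 51-7 = 44


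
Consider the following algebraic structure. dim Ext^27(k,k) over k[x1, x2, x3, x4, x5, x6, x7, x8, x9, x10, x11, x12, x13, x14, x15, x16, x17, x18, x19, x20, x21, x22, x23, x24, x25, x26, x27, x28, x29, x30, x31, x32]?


C(n,i)=C(32,27)=201376


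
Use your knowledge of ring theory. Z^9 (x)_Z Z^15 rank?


rank(M(x)N) = rank(M)*rank(N)
9*15 = 135


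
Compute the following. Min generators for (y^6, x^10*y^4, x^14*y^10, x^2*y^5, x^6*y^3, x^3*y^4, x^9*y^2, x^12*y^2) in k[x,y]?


Remove redundant (divisible by others).
x^14*y^10 redundant.
x^10*y^4 redundant.
x^12*y^2 redundant.
Min: x^9*y^2, x^6*y^3, x^3*y^4, x^2*y^5, y^6
Count=5


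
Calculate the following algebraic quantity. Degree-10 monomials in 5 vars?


C(d+n-1,n-1)=C(14,4)=1001


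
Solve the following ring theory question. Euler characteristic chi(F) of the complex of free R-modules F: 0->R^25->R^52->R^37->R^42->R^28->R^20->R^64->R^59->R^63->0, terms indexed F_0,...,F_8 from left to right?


chi = sum (-1)^i * rank:
(-1)^0*25=25
(-1)^1*52=-52
(-1)^2*37=37
(-1)^3*42=-42
(-1)^4*28=28
(-1)^5*20=-20
(-1)^6*64=64
(-1)^7*59=-59
(-1)^8*63=63
chi=44


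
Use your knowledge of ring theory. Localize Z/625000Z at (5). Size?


5-primary part: 625000=5^7*8
Size=5^7=78125


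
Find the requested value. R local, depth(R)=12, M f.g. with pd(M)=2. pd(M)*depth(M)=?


pd+depth=12
depth=12-2=10
pd*depth=2*10=20


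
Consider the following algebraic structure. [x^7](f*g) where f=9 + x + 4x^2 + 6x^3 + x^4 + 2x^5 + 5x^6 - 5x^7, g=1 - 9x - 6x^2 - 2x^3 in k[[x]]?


[x^7] = sum a_i*b_j, i+j=7
  1*-2=-2
  2*-6=-12
  5*-9=-45
  -5*1=-5
Sum=-64


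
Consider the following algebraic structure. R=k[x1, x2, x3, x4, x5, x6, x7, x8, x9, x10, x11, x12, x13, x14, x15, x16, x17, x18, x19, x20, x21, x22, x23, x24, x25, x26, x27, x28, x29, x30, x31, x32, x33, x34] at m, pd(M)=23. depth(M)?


pd+depth=depth(R)=34
depth=34-23=11


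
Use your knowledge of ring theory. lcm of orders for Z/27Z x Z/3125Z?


Exponent = lcm of the cyclic orders; pairwise coprime => product.
3^3*5^5=27*3125=84375


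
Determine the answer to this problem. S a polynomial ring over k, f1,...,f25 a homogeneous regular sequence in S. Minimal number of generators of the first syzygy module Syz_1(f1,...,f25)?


Regular sequence => Koszul complex is the minimal free resolution.
Syz_1 minimally generated by Koszul relations f_i*e_j - f_j*e_i (i<j): mu(Syz_1) = beta_2 = C(m,2) = m(m-1)/2
m=25
25*24/2 = 300


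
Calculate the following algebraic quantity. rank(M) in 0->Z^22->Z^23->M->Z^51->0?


Alt sum=0:
(-1)^0*22 + (-1)^1*23 + (-1)^2*? + (-1)^3*51=0
rank(M)=52


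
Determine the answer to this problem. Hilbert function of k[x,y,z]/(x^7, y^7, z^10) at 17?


Need i<7, j<7, k<10 with i+j+k=17.
For each i, j ranges over max(0,17-i-9)..min(6,17-i):
  i=0: j in [8,6] -> 0
  i=1: j in [7,6] -> 0
  i=2: j in [6,6] -> 1
  i=3: j in [5,6] -> 2
  i=4: j in [4,6] -> 3
  i=5: j in [3,6] -> 4
  i=6: j in [2,6] -> 5
H(17) = 0+0+1+2+3+4+5 = 15


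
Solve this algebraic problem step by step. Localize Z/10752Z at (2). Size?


2-primary part: 10752=2^9*21
Size=2^9=512


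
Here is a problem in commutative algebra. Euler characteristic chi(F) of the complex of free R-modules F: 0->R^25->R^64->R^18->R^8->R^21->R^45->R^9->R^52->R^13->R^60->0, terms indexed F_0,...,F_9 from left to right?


chi = sum (-1)^i * rank:
(-1)^0*25=25
(-1)^1*64=-64
(-1)^2*18=18
(-1)^3*8=-8
(-1)^4*21=21
(-1)^5*45=-45
(-1)^6*9=9
(-1)^7*52=-52
(-1)^8*13=13
(-1)^9*60=-60
chi=-143


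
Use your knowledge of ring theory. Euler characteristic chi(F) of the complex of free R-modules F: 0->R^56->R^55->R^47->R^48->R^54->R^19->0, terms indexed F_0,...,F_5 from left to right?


chi = sum (-1)^i * rank:
(-1)^0*56=56
(-1)^1*55=-55
(-1)^2*47=47
(-1)^3*48=-48
(-1)^4*54=54
(-1)^5*19=-19
chi=35


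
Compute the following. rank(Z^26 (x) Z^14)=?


rank(M(x)N) = rank(M)*rank(N)
26*14 = 364


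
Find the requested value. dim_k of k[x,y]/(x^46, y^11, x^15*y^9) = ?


k[x,y]/I, I = (x^46, y^11, x^15*y^9)
Rect: 46x11=506. Corner: (46-15)x(11-9)=62.
dim = 506-62 = 444


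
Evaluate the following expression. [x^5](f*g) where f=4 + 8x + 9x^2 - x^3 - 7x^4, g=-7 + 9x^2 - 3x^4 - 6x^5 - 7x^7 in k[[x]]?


[x^5] = sum a_i*b_j, i+j=5
  4*-6=-24
  8*-3=-24
  -1*9=-9
Sum=-57


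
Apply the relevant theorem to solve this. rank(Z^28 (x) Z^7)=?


rank(M(x)N) = rank(M)*rank(N)
28*7 = 196


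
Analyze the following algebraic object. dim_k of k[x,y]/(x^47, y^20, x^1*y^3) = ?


k[x,y]/I, I = (x^47, y^20, x^1*y^3)
Rect: 47x20=940. Corner: (47-1)x(20-3)=782.
dim = 940-782 = 158


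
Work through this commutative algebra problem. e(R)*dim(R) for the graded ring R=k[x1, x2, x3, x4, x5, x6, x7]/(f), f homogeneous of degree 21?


e(R)=deg(f)=21, dim(R)=7-1=6
e*dim=21*6=126


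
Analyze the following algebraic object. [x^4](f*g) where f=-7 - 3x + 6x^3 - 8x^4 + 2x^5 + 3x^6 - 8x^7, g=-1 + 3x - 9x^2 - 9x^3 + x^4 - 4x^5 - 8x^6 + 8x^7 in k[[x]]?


[x^4] = sum a_i*b_j, i+j=4
  -7*1=-7
  -3*-9=27
  6*3=18
  -8*-1=8
Sum=46


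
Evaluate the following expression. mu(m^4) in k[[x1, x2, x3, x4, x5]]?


C(n+d-1,d)=C(8,4)=70


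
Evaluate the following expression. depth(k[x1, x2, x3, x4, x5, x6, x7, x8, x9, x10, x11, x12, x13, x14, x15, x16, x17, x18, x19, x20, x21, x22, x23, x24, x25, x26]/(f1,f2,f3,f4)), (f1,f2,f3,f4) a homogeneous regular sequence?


depth(R)=26
depth(R/I)=26-4=22


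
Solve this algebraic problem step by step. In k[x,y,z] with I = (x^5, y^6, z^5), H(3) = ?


Need i<5, j<6, k<5 with i+j+k=3.
For each i, j ranges over max(0,3-i-4)..min(5,3-i):
  i=0: j in [0,3] -> 4
  i=1: j in [0,2] -> 3
  i=2: j in [0,1] -> 2
  i=3: j in [0,0] -> 1
H(3) = 4+3+2+1 = 10


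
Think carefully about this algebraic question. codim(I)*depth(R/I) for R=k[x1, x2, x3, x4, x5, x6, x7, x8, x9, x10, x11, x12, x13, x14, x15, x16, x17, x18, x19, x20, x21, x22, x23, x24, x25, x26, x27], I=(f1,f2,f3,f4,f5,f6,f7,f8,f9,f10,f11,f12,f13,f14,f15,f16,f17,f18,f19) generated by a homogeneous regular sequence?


codim=19, depth=dim(R/I)=27-19=8
Product=19*8=152


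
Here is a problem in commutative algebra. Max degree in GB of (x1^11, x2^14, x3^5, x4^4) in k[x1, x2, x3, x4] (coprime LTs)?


Pure powers, coprime LTs => already GB.
Degrees: 11, 14, 5, 4
Max=14


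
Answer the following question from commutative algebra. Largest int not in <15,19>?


gcd(15,19)=1 => F=ab-a-b=15*19-15-19=285-34=251


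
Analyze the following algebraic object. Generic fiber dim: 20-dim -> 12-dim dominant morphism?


dim(fiber)=dim(X)-dim(Y)=20-12=8


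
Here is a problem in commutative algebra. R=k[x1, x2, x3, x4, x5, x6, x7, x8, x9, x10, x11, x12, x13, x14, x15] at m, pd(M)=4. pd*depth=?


pd+depth=15
depth=15-4=11
pd*depth=4*11=44


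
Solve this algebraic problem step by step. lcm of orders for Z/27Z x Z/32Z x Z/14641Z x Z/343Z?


Exponent = lcm of the cyclic orders; pairwise coprime => product.
3^3*2^5*11^4*7^3=27*32*14641*343=4338889632


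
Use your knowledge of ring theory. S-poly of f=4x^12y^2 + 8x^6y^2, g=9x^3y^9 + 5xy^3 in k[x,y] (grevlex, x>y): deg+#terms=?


LT(f)=4x^12y^2, LT(g)=9x^3y^9
lcm(LM)=x^12y^9
S(f,g) (scaled by 36 to clear denominators) = 9y^7*f - 4x^9*g = 72x^6y^9 - 20x^10y^3
2 terms, deg 15.
15+2=17


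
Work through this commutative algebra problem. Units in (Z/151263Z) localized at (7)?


Local ring = Z/16807Z.
phi(16807) = 7^4*(7-1) = 14406


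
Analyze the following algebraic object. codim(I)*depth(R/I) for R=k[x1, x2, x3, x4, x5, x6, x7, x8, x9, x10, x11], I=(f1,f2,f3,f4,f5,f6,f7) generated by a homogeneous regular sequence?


codim=7, depth=dim(R/I)=11-7=4
Product=7*4=28


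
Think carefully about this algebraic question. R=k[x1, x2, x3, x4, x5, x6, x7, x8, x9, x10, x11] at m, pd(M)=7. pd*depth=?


pd+depth=11
depth=11-7=4
pd*depth=7*4=28


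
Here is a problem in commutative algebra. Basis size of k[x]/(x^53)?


Basis: 1,x,...,x^52
dim=53


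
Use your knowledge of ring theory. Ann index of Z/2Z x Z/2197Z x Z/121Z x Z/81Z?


Exponent = lcm of the cyclic orders; pairwise coprime => product.
2^1*13^3*11^2*3^4=2*2197*121*81=43065594


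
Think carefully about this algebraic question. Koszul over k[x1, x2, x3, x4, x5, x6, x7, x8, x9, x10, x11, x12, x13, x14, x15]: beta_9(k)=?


C(n,i)=C(15,9)=5005


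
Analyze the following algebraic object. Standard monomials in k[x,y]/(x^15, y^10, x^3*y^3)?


k[x,y]/I, I = (x^15, y^10, x^3*y^3)
Rect: 15x10=150. Corner: (15-3)x(10-3)=84.
dim = 150-84 = 66


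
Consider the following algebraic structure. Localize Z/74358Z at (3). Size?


3-primary part: 74358=3^7*34
Size=3^7=2187


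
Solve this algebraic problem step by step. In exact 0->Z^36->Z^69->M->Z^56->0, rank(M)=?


Alt sum=0:
(-1)^0*36 + (-1)^1*69 + (-1)^2*? + (-1)^3*56=0
rank(M)=89


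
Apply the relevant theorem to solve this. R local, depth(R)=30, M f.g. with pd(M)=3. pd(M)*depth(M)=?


pd+depth=30
depth=30-3=27
pd*depth=3*27=81


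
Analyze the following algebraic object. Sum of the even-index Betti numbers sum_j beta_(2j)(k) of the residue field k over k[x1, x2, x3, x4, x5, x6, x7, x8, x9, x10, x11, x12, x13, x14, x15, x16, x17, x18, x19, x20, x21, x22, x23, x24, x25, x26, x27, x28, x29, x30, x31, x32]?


Koszul resolution: beta_i(k)=C(n,i), n=32
sum_even C(32,i) = 2^(n-1) = 2^31 = 2147483648


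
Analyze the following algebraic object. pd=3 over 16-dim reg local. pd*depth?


pd+depth=16
depth=16-3=13
pd*depth=3*13=39


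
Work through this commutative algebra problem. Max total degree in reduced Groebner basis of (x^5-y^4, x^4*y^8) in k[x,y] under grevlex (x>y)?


LT(f1)=x^5, LT(f2)=x^4y^8, lcm=x^5y^8
S(f1,f2) = y^8*f1 - x^1*f2 = -y^12
Reduced GB = {f1, f2, y^12}; degrees 5, 12, 12
Max = 12


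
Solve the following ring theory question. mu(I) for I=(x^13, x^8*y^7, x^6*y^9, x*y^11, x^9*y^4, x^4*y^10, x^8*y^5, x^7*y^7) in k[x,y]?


Remove redundant (divisible by others).
x^8*y^7 redundant.
Min: x^13, x^9*y^4, x^8*y^5, x^7*y^7, x^6*y^9, x^4*y^10, x*y^11
Count=7


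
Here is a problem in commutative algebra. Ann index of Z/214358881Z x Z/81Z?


Exponent = lcm of the cyclic orders; pairwise coprime => product.
11^8*3^4=214358881*81=17363069361


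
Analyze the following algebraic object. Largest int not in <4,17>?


gcd(4,17)=1 => F=ab-a-b=4*17-4-17=68-21=47


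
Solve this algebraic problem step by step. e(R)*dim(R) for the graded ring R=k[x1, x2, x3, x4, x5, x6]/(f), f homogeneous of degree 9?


e(R)=deg(f)=9, dim(R)=6-1=5
e*dim=9*5=45


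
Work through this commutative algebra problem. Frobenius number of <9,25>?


gcd(9,25)=1 => F=ab-a-b=9*25-9-25=225-34=191


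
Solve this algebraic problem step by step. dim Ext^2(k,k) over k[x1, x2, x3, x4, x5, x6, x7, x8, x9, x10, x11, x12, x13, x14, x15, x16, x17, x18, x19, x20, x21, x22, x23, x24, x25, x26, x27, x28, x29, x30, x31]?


C(n,i)=C(31,2)=465


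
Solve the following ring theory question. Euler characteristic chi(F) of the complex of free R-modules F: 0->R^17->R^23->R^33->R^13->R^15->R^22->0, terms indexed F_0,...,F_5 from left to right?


chi = sum (-1)^i * rank:
(-1)^0*17=17
(-1)^1*23=-23
(-1)^2*33=33
(-1)^3*13=-13
(-1)^4*15=15
(-1)^5*22=-22
chi=7


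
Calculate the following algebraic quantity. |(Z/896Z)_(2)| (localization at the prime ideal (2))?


2-primary part: 896=2^7*7
Size=2^7=128


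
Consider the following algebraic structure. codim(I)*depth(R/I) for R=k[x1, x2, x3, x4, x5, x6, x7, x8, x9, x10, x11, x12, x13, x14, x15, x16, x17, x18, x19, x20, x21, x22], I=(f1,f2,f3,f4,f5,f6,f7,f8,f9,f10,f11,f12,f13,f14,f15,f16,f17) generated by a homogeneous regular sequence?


codim=17, depth=dim(R/I)=22-17=5
Product=17*5=85


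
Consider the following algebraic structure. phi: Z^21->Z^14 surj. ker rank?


rank(ker) = 21-14 = 7


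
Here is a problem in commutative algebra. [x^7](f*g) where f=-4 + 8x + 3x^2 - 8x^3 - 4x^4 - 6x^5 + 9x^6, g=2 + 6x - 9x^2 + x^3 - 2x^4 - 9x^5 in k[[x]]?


[x^7] = sum a_i*b_j, i+j=7
  3*-9=-27
  -8*-2=16
  -4*1=-4
  -6*-9=54
  9*6=54
Sum=93


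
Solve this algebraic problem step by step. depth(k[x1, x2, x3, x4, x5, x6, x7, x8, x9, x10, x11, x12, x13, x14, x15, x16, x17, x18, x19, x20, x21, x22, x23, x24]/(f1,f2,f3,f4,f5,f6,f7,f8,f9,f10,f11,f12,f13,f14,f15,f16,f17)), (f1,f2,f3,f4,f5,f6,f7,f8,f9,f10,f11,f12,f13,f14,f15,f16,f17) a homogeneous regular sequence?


depth(R)=24
depth(R/I)=24-17=7


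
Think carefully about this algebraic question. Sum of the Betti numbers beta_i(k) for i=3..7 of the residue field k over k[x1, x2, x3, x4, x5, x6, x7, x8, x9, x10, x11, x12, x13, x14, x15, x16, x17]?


Koszul resolution: beta_i(k)=C(n,i), n=17
C(17,3)=680, C(17,4)=2380, C(17,5)=6188, C(17,6)=12376, C(17,7)=19448
Sum=41072


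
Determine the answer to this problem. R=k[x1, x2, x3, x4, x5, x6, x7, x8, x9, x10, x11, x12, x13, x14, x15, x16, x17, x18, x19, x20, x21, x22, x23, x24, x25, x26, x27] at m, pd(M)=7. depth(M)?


pd+depth=depth(R)=27
depth=27-7=20


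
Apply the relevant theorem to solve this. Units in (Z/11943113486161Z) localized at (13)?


Local ring = Z/815730721Z.
phi(815730721) = 13^7*(13-1) = 752982204


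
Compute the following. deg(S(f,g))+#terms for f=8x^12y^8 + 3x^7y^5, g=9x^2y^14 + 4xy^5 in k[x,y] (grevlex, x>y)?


LT(f)=8x^12y^8, LT(g)=9x^2y^14
lcm(LM)=x^12y^14
S(f,g) (scaled by 72 to clear denominators) = 9y^6*f - 8x^10*g = 27x^7y^11 - 32x^11y^5
2 terms, deg 18.
18+2=20


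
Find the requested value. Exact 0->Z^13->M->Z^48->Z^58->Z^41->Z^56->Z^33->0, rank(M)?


Alt sum=0:
(-1)^0*13 + (-1)^1*? + (-1)^2*48 + (-1)^3*58 + (-1)^4*41 + (-1)^5*56 + (-1)^6*33=0
rank(M)=21


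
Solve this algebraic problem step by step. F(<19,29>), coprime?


gcd(19,29)=1 => F=ab-a-b=19*29-19-29=551-48=503


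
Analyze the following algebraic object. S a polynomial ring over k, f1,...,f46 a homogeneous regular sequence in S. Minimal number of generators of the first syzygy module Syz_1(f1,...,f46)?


Regular sequence => Koszul complex is the minimal free resolution.
Syz_1 minimally generated by Koszul relations f_i*e_j - f_j*e_i (i<j): mu(Syz_1) = beta_2 = C(m,2) = m(m-1)/2
m=46
46*45/2 = 1035


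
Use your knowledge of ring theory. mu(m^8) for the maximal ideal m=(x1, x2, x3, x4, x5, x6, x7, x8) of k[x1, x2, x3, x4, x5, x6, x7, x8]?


Graded Nakayama: mu(m^d) = dim_k (m^d/m^(d+1)) = #degree-8 monomials in 8 vars
C(n+d-1,d)=C(15,8)=6435


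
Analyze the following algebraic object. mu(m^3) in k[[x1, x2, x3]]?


C(n+d-1,d)=C(5,3)=10


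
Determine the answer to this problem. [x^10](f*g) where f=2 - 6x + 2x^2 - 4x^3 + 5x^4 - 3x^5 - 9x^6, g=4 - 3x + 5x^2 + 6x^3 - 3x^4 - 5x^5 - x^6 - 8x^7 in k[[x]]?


[x^10] = sum a_i*b_j, i+j=10
  -4*-8=32
  5*-1=-5
  -3*-5=15
  -9*-3=27
Sum=69


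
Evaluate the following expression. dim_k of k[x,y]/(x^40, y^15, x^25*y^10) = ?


k[x,y]/I, I = (x^40, y^15, x^25*y^10)
Rect: 40x15=600. Corner: (40-25)x(15-10)=75.
dim = 600-75 = 525


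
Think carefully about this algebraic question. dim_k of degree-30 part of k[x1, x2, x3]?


C(d+n-1,n-1)=C(32,2)=496


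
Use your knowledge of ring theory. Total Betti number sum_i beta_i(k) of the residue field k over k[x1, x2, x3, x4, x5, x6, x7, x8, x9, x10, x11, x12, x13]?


Koszul resolution: beta_i(k)=C(n,i), n=13
sum_i C(13,i) = 2^13 = 8192


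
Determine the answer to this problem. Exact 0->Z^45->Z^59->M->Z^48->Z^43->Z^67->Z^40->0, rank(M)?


Alt sum=0:
(-1)^0*45 + (-1)^1*59 + (-1)^2*? + (-1)^3*48 + (-1)^4*43 + (-1)^5*67 + (-1)^6*40=0
rank(M)=46


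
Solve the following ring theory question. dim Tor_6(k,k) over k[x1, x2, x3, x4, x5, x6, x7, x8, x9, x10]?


Koszul: C(n,i)=C(10,6)=210


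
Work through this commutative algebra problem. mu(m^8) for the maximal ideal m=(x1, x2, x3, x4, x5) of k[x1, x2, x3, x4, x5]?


Graded Nakayama: mu(m^d) = dim_k (m^d/m^(d+1)) = #degree-8 monomials in 5 vars
C(n+d-1,d)=C(12,8)=495


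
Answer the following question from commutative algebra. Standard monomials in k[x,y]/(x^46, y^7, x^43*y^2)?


k[x,y]/I, I = (x^46, y^7, x^43*y^2)
Rect: 46x7=322. Corner: (46-43)x(7-2)=15.
dim = 322-15 = 307


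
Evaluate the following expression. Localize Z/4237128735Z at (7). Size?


7-primary part: 4237128735=7^10*15
Size=7^10=282475249


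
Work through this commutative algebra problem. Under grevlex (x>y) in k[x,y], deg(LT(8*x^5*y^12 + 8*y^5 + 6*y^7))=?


LT: 8*x^5*y^12
deg_x=5, deg_y=12
Total=5+12=17


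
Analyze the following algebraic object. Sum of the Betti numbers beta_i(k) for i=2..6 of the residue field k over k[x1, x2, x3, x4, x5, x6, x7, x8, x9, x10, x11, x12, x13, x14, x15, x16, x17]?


Koszul resolution: beta_i(k)=C(n,i), n=17
C(17,2)=136, C(17,3)=680, C(17,4)=2380, C(17,5)=6188, C(17,6)=12376
Sum=21760


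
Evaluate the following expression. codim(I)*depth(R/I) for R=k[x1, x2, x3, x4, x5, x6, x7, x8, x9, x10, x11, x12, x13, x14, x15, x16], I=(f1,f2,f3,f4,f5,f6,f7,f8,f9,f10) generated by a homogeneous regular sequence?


codim=10, depth=dim(R/I)=16-10=6
Product=10*6=60


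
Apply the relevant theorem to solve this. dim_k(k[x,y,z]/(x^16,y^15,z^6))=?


Basis: x^iy^jz^k, i<16,j<15,k<6
16*15*6=1440


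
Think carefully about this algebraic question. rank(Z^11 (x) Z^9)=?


rank(M(x)N) = rank(M)*rank(N)
11*9 = 99


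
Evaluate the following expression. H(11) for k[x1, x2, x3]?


C(d+n-1,n-1)=C(13,2)=78


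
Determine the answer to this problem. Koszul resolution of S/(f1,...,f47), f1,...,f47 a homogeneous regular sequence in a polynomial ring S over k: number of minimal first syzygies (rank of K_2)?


Regular sequence => Koszul complex is the minimal free resolution.
Syz_1 minimally generated by Koszul relations f_i*e_j - f_j*e_i (i<j): mu(Syz_1) = beta_2 = C(m,2) = m(m-1)/2
m=47
47*46/2 = 1081


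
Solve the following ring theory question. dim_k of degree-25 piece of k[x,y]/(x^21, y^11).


k[x,y], I = (x^21, y^11), d = 25
Need i < 21 and d-i < 11.
Range: 15 <= i <= 20.
H(25) = 6


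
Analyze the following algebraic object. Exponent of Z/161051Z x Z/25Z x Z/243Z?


Exponent = lcm of the cyclic orders; pairwise coprime => product.
11^5*5^2*3^5=161051*25*243=978384825


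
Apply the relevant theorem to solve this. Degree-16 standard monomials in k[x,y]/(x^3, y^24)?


k[x,y], I = (x^3, y^24), d = 16
Need i < 3 and d-i < 24.
Range: 0 <= i <= 2.
H(16) = 3


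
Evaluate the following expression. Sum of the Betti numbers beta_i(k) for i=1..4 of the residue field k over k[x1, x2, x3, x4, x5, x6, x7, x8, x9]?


Koszul resolution: beta_i(k)=C(n,i), n=9
C(9,1)=9, C(9,2)=36, C(9,3)=84, C(9,4)=126
Sum=255


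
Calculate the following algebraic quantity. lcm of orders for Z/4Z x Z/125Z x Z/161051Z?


Exponent = lcm of the cyclic orders; pairwise coprime => product.
2^2*5^3*11^5=4*125*161051=80525500


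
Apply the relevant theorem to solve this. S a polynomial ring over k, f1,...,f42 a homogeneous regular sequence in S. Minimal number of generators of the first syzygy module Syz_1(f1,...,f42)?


Regular sequence => Koszul complex is the minimal free resolution.
Syz_1 minimally generated by Koszul relations f_i*e_j - f_j*e_i (i<j): mu(Syz_1) = beta_2 = C(m,2) = m(m-1)/2
m=42
42*41/2 = 861


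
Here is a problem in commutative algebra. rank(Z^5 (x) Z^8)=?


rank(M(x)N) = rank(M)*rank(N)
5*8 = 40


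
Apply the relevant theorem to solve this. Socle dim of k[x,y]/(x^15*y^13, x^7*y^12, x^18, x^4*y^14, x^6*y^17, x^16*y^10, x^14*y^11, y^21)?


Socle = ann(m) = span of standard monomials u with x*u, y*u in I (staircase corners).
Redundant generators: x^6*y^17, x^15*y^13
Minimal generators: x^18, x^16*y^10, x^14*y^11, x^7*y^12, x^4*y^14, y^21
Corners: x^3y^20, x^6y^13, x^13y^11, x^15y^10, x^17y^9
Socle dim=5


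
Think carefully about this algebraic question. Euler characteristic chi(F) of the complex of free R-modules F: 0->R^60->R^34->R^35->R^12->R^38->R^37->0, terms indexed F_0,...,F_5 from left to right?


chi = sum (-1)^i * rank:
(-1)^0*60=60
(-1)^1*34=-34
(-1)^2*35=35
(-1)^3*12=-12
(-1)^4*38=38
(-1)^5*37=-37
chi=50


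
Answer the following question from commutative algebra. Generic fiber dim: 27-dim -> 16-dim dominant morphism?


dim(fiber)=dim(X)-dim(Y)=27-16=11


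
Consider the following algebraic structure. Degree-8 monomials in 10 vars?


C(d+n-1,n-1)=C(17,9)=24310


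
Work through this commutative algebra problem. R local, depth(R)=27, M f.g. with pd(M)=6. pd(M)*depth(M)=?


pd+depth=27
depth=27-6=21
pd*depth=6*21=126


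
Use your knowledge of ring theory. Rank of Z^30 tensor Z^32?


rank(M(x)N) = rank(M)*rank(N)
30*32 = 960


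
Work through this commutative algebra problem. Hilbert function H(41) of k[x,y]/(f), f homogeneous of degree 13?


H(t)=d for t>=d-1.
d=13, t=41
H(41)=13


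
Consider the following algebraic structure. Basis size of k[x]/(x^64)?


Basis: 1,x,...,x^63
dim=64


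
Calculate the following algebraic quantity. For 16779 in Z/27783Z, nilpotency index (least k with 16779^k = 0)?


16779^k mod 27783:
k=1: 16779
k=2: 9702
k=3: 9261
k=4: 0
First zero at k = 4


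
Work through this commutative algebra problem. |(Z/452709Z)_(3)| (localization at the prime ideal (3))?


3-primary part: 452709=3^9*23
Size=3^9=19683


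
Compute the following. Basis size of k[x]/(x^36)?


Basis: 1,x,...,x^35
dim=36


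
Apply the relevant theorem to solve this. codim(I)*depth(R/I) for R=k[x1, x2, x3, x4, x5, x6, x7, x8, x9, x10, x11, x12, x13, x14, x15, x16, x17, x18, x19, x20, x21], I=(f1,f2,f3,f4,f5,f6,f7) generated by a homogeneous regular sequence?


codim=7, depth=dim(R/I)=21-7=14
Product=7*14=98


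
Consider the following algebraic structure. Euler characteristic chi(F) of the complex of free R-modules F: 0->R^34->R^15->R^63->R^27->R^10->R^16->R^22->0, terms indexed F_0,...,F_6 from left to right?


chi = sum (-1)^i * rank:
(-1)^0*34=34
(-1)^1*15=-15
(-1)^2*63=63
(-1)^3*27=-27
(-1)^4*10=10
(-1)^5*16=-16
(-1)^6*22=22
chi=71


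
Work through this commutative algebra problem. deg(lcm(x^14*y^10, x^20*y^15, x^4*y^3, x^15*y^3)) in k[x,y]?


lcm = componentwise max:
x: max(14,20,4,15)=20
y: max(10,15,3,3)=15
Total=20+15=35


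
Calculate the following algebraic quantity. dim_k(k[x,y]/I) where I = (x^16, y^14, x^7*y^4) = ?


k[x,y]/I, I = (x^16, y^14, x^7*y^4)
Rect: 16x14=224. Corner: (16-7)x(14-4)=90.
dim = 224-90 = 134


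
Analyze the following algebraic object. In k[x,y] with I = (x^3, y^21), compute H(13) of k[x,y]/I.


k[x,y], I = (x^3, y^21), d = 13
Need i < 3 and d-i < 21.
Range: 0 <= i <= 2.
H(13) = 3


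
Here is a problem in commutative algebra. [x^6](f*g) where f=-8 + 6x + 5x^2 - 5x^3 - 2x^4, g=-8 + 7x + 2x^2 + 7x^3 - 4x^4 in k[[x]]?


[x^6] = sum a_i*b_j, i+j=6
  5*-4=-20
  -5*7=-35
  -2*2=-4
Sum=-59


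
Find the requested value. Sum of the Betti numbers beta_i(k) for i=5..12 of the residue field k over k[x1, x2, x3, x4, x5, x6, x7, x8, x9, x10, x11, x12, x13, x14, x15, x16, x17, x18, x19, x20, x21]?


Koszul resolution: beta_i(k)=C(n,i), n=21
C(21,5)=20349, C(21,6)=54264, C(21,7)=116280, C(21,8)=203490, C(21,9)=293930, C(21,10)=352716, C(21,11)=352716, C(21,12)=293930
Sum=1687675


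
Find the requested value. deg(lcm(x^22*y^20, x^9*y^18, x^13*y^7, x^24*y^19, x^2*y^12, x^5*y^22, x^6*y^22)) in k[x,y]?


lcm = componentwise max:
x: max(22,9,13,24,2,5,6)=24
y: max(20,18,7,19,12,22,22)=22
Total=24+22=46


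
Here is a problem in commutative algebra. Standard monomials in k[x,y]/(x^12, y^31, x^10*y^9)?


k[x,y]/I, I = (x^12, y^31, x^10*y^9)
Rect: 12x31=372. Corner: (12-10)x(31-9)=44.
dim = 372-44 = 328


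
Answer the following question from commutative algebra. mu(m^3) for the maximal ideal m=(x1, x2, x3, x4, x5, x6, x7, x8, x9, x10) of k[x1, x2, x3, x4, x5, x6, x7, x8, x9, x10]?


Graded Nakayama: mu(m^d) = dim_k (m^d/m^(d+1)) = #degree-3 monomials in 10 vars
C(n+d-1,d)=C(12,3)=220


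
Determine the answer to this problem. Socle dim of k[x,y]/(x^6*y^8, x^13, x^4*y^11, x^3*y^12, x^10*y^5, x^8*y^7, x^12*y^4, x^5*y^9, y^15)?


Socle = ann(m) = span of standard monomials u with x*u, y*u in I (staircase corners).
Minimal generators: x^13, x^12*y^4, x^10*y^5, x^8*y^7, x^6*y^8, x^5*y^9, x^4*y^11, x^3*y^12, y^15
Corners: x^2y^14, x^3y^11, x^4y^10, x^5y^8, x^7y^7, x^9y^6, x^11y^4, x^12y^3
Socle dim=8


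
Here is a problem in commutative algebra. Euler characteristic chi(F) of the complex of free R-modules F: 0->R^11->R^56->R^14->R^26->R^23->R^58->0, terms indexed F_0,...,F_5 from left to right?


chi = sum (-1)^i * rank:
(-1)^0*11=11
(-1)^1*56=-56
(-1)^2*14=14
(-1)^3*26=-26
(-1)^4*23=23
(-1)^5*58=-58
chi=-92


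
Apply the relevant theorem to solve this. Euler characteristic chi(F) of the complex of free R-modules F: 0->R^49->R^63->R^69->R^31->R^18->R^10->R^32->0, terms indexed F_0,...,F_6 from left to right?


chi = sum (-1)^i * rank:
(-1)^0*49=49
(-1)^1*63=-63
(-1)^2*69=69
(-1)^3*31=-31
(-1)^4*18=18
(-1)^5*10=-10
(-1)^6*32=32
chi=64


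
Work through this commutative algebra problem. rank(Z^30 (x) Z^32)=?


rank(M(x)N) = rank(M)*rank(N)
30*32 = 960


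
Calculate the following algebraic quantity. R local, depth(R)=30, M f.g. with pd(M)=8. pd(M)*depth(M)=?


pd+depth=30
depth=30-8=22
pd*depth=8*22=176


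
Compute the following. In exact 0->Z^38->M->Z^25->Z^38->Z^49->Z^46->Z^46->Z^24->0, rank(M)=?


Alt sum=0:
(-1)^0*38 + (-1)^1*? + (-1)^2*25 + (-1)^3*38 + (-1)^4*49 + (-1)^5*46 + (-1)^6*46 + (-1)^7*24=0
rank(M)=50


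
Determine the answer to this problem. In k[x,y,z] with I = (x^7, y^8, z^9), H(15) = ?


Need i<7, j<8, k<9 with i+j+k=15.
For each i, j ranges over max(0,15-i-8)..min(7,15-i):
  i=0: j in [7,7] -> 1
  i=1: j in [6,7] -> 2
  i=2: j in [5,7] -> 3
  i=3: j in [4,7] -> 4
  i=4: j in [3,7] -> 5
  i=5: j in [2,7] -> 6
  i=6: j in [1,7] -> 7
H(15) = 1+2+3+4+5+6+7 = 28


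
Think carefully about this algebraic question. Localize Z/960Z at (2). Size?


2-primary part: 960=2^6*15
Size=2^6=64


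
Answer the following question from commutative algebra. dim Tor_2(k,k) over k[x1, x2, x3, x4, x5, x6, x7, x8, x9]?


Koszul: C(n,i)=C(9,2)=36


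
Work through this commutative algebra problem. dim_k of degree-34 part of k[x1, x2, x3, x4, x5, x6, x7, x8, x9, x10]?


C(d+n-1,n-1)=C(43,9)=563921995


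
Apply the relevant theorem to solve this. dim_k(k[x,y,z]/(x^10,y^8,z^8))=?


Basis: x^iy^jz^k, i<10,j<8,k<8
10*8*8=640


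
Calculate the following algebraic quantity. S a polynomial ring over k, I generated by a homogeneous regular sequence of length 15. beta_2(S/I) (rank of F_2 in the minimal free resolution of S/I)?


Regular sequence => Koszul complex is the minimal free resolution.
Syz_1 minimally generated by Koszul relations f_i*e_j - f_j*e_i (i<j): mu(Syz_1) = beta_2 = C(m,2) = m(m-1)/2
m=15
15*14/2 = 105


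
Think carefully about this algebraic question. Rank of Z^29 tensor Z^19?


rank(M(x)N) = rank(M)*rank(N)
29*19 = 551


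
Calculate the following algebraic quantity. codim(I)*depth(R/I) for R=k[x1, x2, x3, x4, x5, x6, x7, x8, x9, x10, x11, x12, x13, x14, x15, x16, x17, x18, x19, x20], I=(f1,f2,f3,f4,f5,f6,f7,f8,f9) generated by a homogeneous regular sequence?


codim=9, depth=dim(R/I)=20-9=11
Product=9*11=99


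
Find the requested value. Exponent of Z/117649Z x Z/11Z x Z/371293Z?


Exponent = lcm of the cyclic orders; pairwise coprime => product.
7^6*11^1*13^5=117649*11*371293=480504751727


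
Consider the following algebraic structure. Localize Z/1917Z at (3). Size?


3-primary part: 1917=3^3*71
Size=3^3=27


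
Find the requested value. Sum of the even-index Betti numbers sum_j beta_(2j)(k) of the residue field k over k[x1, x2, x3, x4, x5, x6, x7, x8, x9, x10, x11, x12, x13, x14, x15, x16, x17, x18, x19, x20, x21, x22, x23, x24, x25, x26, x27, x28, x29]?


Koszul resolution: beta_i(k)=C(n,i), n=29
sum_even C(29,i) = 2^(n-1) = 2^28 = 268435456


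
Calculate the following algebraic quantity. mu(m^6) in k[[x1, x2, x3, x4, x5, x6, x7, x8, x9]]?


C(n+d-1,d)=C(14,6)=3003


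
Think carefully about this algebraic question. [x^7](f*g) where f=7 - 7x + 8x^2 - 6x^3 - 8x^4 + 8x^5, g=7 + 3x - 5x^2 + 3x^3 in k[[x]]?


[x^7] = sum a_i*b_j, i+j=7
  -8*3=-24
  8*-5=-40
Sum=-64


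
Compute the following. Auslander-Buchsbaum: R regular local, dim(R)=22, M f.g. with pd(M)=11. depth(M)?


pd+depth=depth(R)=22
depth=22-11=11


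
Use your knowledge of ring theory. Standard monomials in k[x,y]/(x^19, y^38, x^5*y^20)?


k[x,y]/I, I = (x^19, y^38, x^5*y^20)
Rect: 19x38=722. Corner: (19-5)x(38-20)=252.
dim = 722-252 = 470


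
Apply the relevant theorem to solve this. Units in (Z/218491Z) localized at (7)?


Local ring = Z/16807Z.
phi(16807) = 7^4*(7-1) = 14406


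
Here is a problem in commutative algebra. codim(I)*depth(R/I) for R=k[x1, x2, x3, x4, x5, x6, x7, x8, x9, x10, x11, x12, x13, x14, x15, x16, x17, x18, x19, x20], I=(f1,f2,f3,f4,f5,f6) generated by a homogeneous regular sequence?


codim=6, depth=dim(R/I)=20-6=14
Product=6*14=84


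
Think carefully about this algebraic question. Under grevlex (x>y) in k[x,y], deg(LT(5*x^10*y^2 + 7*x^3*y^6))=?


LT: 5*x^10*y^2
deg_x=10, deg_y=2
Total=10+2=12


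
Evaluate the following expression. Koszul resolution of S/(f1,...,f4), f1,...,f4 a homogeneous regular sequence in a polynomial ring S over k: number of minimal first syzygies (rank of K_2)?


Regular sequence => Koszul complex is the minimal free resolution.
Syz_1 minimally generated by Koszul relations f_i*e_j - f_j*e_i (i<j): mu(Syz_1) = beta_2 = C(m,2) = m(m-1)/2
m=4
4*3/2 = 6


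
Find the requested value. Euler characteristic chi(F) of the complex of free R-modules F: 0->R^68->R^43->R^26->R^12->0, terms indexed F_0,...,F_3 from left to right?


chi = sum (-1)^i * rank:
(-1)^0*68=68
(-1)^1*43=-43
(-1)^2*26=26
(-1)^3*12=-12
chi=39
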